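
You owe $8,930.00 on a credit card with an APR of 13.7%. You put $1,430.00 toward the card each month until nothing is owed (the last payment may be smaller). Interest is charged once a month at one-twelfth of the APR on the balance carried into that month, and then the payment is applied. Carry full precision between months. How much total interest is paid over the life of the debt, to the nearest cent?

$389.13

Monthly rate r = 13.7%/12 = 1.14167% = 0.0114167.
Payoff takes n = ⌈−ln(1 − rB₀/P)/ln(1+r)⌉ = ⌈6.515⌉ = 7 payments; the last is $739.13.
Total paid = 6·$1,430.00 + $739.13 = $9,319.13.
Total interest = total paid − principal = $9,319.13 − $8,930.00 = $389.13.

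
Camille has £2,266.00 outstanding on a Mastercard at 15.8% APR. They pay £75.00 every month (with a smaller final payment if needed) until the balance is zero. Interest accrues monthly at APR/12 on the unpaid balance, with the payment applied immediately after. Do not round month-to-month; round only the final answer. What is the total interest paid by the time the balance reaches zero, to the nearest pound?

Monthly rate r = 15.8%/12 = 1.31667% = 0.0131667.
Payoff takes n = ⌈−ln(1 − rB₀/P)/ln(1+r)⌉ = ⌈38.773⌉ = 39 payments; the last is £58.07.
Total paid = 38·£75.00 + £58.07 = £2,908.07.
Total interest = total paid − principal = £2,908.07 − £2,266.00 = £642.07.

£642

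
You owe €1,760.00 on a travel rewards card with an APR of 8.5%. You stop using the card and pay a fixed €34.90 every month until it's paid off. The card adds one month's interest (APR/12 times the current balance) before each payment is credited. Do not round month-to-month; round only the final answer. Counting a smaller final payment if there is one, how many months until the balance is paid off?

Monthly rate r = 8.5%/12 = 0.708333% = 0.00708333.
Recurrence: B ← B·(1+r) − €34.90.
Month 1: interest €12.47; balance after payment €1,737.57.
Month 2: interest €12.31; balance after payment €1,714.97.
Closed form: n = −ln(1 − rB₀/P)/ln(1+r) = −ln(0.64279)/ln(1.00708) ≈ 62.612, so the balance reaches zero during payment 63.

63 payments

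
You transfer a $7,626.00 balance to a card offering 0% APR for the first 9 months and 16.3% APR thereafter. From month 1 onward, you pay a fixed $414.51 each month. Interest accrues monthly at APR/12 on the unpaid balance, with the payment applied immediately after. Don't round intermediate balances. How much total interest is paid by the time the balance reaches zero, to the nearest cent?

Promo months 1–9 at r₀ = 0%/12 = 0; months 10+ at r₁ = 16.3%/12 = 0.0135833.
After month 9 (no interest yet): B = $7,626.00 − 9·$414.51 = $3,895.41.
Then at r₁ with $414.51/mo: n₂ = −ln(1 − r₁·B/P)/ln(1+r₁) ≈ 10.12 → 11 more payments.
Total paid = 19·$414.51 + $50.89 = $7,926.58; interest = $7,926.58 − $7,626.00 = $300.58.

$300.58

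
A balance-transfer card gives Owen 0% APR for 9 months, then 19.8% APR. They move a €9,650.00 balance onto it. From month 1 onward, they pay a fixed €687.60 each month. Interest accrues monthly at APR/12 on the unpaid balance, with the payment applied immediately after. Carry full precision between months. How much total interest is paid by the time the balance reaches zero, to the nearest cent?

€183.18

Promo months 1–9 at r₀ = 0%/12 = 0; months 10+ at r₁ = 19.8%/12 = 0.0165.
After month 9 (no interest yet): B = €9,650.00 − 9·€687.60 = €3,461.60.
Then at r₁ with €687.60/mo: n₂ = −ln(1 − r₁·B/P)/ln(1+r₁) ≈ 5.30 → 6 more payments.
Total paid = 14·€687.60 + €206.78 = €9,833.18; interest = €9,833.18 − €9,650.00 = €183.18.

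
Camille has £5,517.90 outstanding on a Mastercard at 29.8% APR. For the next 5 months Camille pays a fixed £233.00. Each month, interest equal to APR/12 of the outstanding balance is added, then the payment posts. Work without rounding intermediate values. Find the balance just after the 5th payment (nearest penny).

£5,013.61

Monthly rate r = 29.8%/12 = 2.48333% = 0.0248333.
Each month: B ← B·(1+r) − £233.00.
Month 1: interest £137.03; balance after payment £5,421.93.
Month 2: interest £134.64; balance after payment £5,323.57.
Month 3: interest £132.20; balance after payment £5,222.77.
Month 4: interest £129.70; balance after payment £5,119.47.
Month 5: interest £127.13; balance after payment £5,013.61.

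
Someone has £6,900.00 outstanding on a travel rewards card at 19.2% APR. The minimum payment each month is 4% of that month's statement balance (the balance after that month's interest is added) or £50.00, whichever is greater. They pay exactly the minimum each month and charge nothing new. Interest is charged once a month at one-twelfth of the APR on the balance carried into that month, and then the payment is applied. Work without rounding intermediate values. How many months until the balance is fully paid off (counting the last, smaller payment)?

Monthly rate r = 19.2%/12 = 1.6% = 0.016.
While 4% of the post-interest balance exceeds £50.00, each month B ← (B·(1+r))·(1 − 0.04), i.e. B shrinks by the factor (1+r)·0.96 = 0.97536.
This holds for months 1–70. Entering month 71 the balance is £1,203.36; 4% of the post-interest balance is now below £50.00, so the flat £50.00 minimum applies from here.
From month 71 a fixed £50.00 at rate r clears £1,203.36 in 31 more payments. Total: 70 + 31 = 101 months.

101 months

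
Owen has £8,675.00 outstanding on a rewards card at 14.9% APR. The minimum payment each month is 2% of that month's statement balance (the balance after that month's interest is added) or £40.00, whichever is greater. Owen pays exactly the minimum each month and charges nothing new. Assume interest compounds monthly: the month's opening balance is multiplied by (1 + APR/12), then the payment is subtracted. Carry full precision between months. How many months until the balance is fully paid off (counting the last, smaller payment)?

Monthly rate r = 14.9%/12 = 1.24167% = 0.0124167.
While 2% of the post-interest balance exceeds £40.00, each month B ← (B·(1+r))·(1 − 0.02), i.e. B shrinks by the factor (1+r)·0.98 = 0.99217.
This holds for months 1–189. Entering month 190 the balance is £1,962.92; 2% of the post-interest balance is now below £40.00, so the flat £40.00 minimum applies from here.
From month 190 a fixed £40.00 at rate r clears £1,962.92 in 77 more payments. Total: 189 + 77 = 266 months.

266 months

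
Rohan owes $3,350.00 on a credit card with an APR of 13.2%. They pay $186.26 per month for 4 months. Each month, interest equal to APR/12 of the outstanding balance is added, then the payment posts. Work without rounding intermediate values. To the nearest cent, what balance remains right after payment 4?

$2,742.43

Monthly rate r = 13.2%/12 = 1.1% = 0.011.
Each month: B ← B·(1+r) − $186.26.
Month 1: interest $36.85; balance after payment $3,200.59.
Month 2: interest $35.21; balance after payment $3,049.54.
Month 3: interest $33.54; balance after payment $2,896.82.
Month 4: interest $31.87; balance after payment $2,742.43.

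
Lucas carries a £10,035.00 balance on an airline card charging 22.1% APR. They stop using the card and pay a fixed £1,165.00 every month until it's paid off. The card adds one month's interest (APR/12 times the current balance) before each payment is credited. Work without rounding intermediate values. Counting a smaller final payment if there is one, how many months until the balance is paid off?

10 months

Monthly rate r = 22.1%/12 = 1.84167% = 0.0184167.
Recurrence: B ← B·(1+r) − £1,165.00.
Month 1: interest £184.81; balance after payment £9,054.81.
Month 2: interest £166.76; balance after payment £8,056.57.
Closed form: n = −ln(1 − rB₀/P)/ln(1+r) = −ln(0.84136)/ln(1.01842) ≈ 9.465, so the balance reaches zero during payment 10.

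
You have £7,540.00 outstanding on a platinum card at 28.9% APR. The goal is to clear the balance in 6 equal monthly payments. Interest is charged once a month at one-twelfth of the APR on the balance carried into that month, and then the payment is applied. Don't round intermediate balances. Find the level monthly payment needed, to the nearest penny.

Monthly rate r = 28.9%/12 = 2.40833% = 0.0240833.
Level-payment amortization: P = B₀·r / (1 − (1+r)^(−n)) = 7540.00·0.0240833 / (1 − 1.02408^(−6)).
Denominator 1 − (1+r)^(−6) = 0.133061658.
P = 181.588 / 0.133061658 ≈ 1364.69.

£1,364.69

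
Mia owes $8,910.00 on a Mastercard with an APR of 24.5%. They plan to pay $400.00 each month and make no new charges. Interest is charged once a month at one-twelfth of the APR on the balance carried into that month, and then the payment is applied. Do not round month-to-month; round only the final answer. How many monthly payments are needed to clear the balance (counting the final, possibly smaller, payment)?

Monthly rate r = 24.5%/12 = 2.04167% = 0.0204167.
Recurrence: B ← B·(1+r) − $400.00.
Month 1: interest $181.91; balance after payment $8,691.91.
Month 2: interest $177.46; balance after payment $8,469.37.
Closed form: n = −ln(1 − rB₀/P)/ln(1+r) = −ln(0.54522)/ln(1.02042) ≈ 30.012, so the balance reaches zero during payment 31.

31 payments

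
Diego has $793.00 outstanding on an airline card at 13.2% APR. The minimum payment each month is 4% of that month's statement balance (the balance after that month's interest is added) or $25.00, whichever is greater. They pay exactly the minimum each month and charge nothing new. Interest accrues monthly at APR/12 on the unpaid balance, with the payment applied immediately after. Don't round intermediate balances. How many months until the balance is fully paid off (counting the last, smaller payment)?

38 months

Monthly rate r = 13.2%/12 = 1.1% = 0.011.
While 4% of the post-interest balance exceeds $25.00, each month B ← (B·(1+r))·(1 − 0.04), i.e. B shrinks by the factor (1+r)·0.96 = 0.97056.
This holds for months 1–9. Entering month 10 the balance is $606.00; 4% of the post-interest balance is now below $25.00, so the flat $25.00 minimum applies from here.
From month 10 a fixed $25.00 at rate r clears $606.00 in 29 more payments. Total: 9 + 29 = 38 months.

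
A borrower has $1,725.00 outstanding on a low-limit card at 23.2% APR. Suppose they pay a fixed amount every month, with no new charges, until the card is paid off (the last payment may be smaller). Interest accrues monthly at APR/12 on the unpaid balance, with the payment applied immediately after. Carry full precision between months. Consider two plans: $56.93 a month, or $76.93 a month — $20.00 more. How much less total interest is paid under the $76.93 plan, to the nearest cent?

Monthly rate r = 23.2%/12 = 1.93333% = 0.0193333.
At $56.93/mo: n = ⌈−ln(1 − rB₀/P)/ln(1+r)⌉ = 47 payments (last $1.73); total interest = total paid − $1,725.00 = $895.51.
At $76.93/mo: 30 payments (last $52.31); total interest $558.28.
Interest saved = $895.51 − $558.28 = $337.23.

$337.23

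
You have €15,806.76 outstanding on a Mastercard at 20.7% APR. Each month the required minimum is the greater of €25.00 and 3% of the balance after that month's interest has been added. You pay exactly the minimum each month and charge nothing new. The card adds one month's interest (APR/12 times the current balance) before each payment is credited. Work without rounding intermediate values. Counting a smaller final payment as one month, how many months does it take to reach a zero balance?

Monthly rate r = 20.7%/12 = 1.725% = 0.01725.
While 3% of the post-interest balance exceeds €25.00, each month B ← (B·(1+r))·(1 − 0.03), i.e. B shrinks by the factor (1+r)·0.97 = 0.98673.
This holds for months 1–222. Entering month 223 the balance is €814.92; 3% of the post-interest balance is now below €25.00, so the flat €25.00 minimum applies from here.
From month 223 a fixed €25.00 at rate r clears €814.92 in 49 more payments. Total: 222 + 49 = 271 months.

271 months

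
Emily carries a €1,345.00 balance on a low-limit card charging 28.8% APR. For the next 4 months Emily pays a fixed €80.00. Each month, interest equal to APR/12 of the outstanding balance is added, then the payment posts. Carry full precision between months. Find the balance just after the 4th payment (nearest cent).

Monthly rate r = 28.8%/12 = 2.4% = 0.024.
Each month: B ← B·(1+r) − €80.00.
Month 1: interest €32.28; balance after payment €1,297.28.
Month 2: interest €31.13; balance after payment €1,248.41.
Month 3: interest €29.96; balance after payment €1,198.38.
Month 4: interest €28.76; balance after payment €1,147.14.

€1,147.14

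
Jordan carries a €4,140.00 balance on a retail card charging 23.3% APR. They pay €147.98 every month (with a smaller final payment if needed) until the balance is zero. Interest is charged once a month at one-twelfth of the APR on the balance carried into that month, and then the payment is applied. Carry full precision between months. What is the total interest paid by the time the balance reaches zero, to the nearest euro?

€1,890

Monthly rate r = 23.3%/12 = 1.94167% = 0.0194167.
Payoff takes n = ⌈−ln(1 − rB₀/P)/ln(1+r)⌉ = ⌈40.745⌉ = 41 payments; the last is €110.47.
Total paid = 40·€147.98 + €110.47 = €6,029.67.
Total interest = total paid − principal = €6,029.67 − €4,140.00 = €1,889.67.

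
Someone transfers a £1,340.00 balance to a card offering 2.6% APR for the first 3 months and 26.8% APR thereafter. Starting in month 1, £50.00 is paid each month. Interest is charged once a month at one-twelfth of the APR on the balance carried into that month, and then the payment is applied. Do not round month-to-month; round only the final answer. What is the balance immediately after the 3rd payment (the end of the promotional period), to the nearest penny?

£1,198.40

Promo months 1–3 at r₀ = 2.6%/12 = 0.00216667; months 4+ at r₁ = 26.8%/12 = 0.0223333.
After month 3: iterate B ← B·(1+r₀) − £50.00 for 3 months → £1,198.40.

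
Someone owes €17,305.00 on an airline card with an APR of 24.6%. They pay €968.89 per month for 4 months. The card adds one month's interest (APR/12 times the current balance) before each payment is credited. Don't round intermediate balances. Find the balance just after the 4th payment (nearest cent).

Monthly rate r = 24.6%/12 = 2.05% = 0.0205.
Each month: B ← B·(1+r) − €968.89.
Month 1: interest €354.75; balance after payment €16,690.86.
Month 2: interest €342.16; balance after payment €16,064.14.
Month 3: interest €329.31; balance after payment €15,424.56.
Month 4: interest €316.20; balance after payment €14,771.87.

€14,771.87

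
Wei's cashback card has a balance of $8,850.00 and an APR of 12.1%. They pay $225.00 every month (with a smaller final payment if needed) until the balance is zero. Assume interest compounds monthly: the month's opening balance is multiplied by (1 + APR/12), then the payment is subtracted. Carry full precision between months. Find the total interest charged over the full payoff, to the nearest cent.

$2,479.91

Monthly rate r = 12.1%/12 = 1.00833% = 0.0100833.
Payoff takes n = ⌈−ln(1 − rB₀/P)/ln(1+r)⌉ = ⌈50.354⌉ = 51 payments; the last is $79.91.
Total paid = 50·$225.00 + $79.91 = $11,329.91.
Total interest = total paid − principal = $11,329.91 − $8,850.00 = $2,479.91.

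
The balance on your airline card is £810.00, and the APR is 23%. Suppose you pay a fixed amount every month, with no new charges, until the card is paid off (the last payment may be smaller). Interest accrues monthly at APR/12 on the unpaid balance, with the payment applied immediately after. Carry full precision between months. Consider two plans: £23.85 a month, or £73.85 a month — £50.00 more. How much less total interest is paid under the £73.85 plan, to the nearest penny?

£404.07

Monthly rate r = 23%/12 = 1.91667% = 0.0191667.
At £23.85/mo: n = ⌈−ln(1 − rB₀/P)/ln(1+r)⌉ = 56 payments (last £10.52); total interest = total paid − £810.00 = £512.27.
At £73.85/mo: 13 payments (last £32.00); total interest £108.20.
Interest saved = £512.27 − £108.20 = £404.07.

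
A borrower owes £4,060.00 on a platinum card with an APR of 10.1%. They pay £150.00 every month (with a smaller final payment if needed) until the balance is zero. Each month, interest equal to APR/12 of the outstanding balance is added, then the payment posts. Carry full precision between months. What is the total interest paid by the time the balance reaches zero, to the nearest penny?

£566.84

Monthly rate r = 10.1%/12 = 0.841667% = 0.00841667.
Payoff takes n = ⌈−ln(1 − rB₀/P)/ln(1+r)⌉ = ⌈30.845⌉ = 31 payments; the last is £126.84.
Total paid = 30·£150.00 + £126.84 = £4,626.84.
Total interest = total paid − principal = £4,626.84 − £4,060.00 = £566.84.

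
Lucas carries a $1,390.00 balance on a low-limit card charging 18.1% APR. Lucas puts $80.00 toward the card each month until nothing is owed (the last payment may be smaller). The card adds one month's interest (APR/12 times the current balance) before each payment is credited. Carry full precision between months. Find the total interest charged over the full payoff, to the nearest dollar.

Monthly rate r = 18.1%/12 = 1.50833% = 0.0150833.
Payoff takes n = ⌈−ln(1 − rB₀/P)/ln(1+r)⌉ = ⌈20.300⌉ = 21 payments; the last is $24.15.
Total paid = 20·$80.00 + $24.15 = $1,624.15.
Total interest = total paid − principal = $1,624.15 − $1,390.00 = $234.15.

$234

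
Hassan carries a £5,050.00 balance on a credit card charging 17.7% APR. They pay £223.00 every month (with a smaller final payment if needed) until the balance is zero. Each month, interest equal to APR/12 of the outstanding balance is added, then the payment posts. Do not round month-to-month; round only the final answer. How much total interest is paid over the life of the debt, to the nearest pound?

Monthly rate r = 17.7%/12 = 1.475% = 0.01475.
Payoff takes n = ⌈−ln(1 − rB₀/P)/ln(1+r)⌉ = ⌈27.762⌉ = 28 payments; the last is £170.28.
Total paid = 27·£223.00 + £170.28 = £6,191.28.
Total interest = total paid − principal = £6,191.28 − £5,050.00 = £1,141.28.

£1,141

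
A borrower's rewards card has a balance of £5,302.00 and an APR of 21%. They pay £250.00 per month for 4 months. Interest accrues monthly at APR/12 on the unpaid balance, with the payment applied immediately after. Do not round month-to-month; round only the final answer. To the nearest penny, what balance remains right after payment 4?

Monthly rate r = 21%/12 = 1.75% = 0.0175.
Each month: B ← B·(1+r) − £250.00.
Month 1: interest £92.79; balance after payment £5,144.78.
Month 2: interest £90.03; balance after payment £4,984.82.
Month 3: interest £87.23; balance after payment £4,822.05.
Month 4: interest £84.39; balance after payment £4,656.44.

£4,656.44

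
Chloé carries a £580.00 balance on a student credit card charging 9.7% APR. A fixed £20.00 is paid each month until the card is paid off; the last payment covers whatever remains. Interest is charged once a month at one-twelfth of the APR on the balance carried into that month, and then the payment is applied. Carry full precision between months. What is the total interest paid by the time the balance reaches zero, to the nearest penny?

Monthly rate r = 9.7%/12 = 0.808333% = 0.00808333.
Payoff takes n = ⌈−ln(1 − rB₀/P)/ln(1+r)⌉ = ⌈33.179⌉ = 34 payments; the last is £3.59.
Total paid = 33·£20.00 + £3.59 = £663.59.
Total interest = total paid − principal = £663.59 − £580.00 = £83.59.

£83.59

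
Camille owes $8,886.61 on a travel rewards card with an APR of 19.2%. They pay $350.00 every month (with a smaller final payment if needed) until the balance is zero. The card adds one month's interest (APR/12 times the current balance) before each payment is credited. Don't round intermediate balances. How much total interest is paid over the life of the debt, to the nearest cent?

$2,607.93

Monthly rate r = 19.2%/12 = 1.6% = 0.016.
Payoff takes n = ⌈−ln(1 − rB₀/P)/ln(1+r)⌉ = ⌈32.840⌉ = 33 payments; the last is $294.54.
Total paid = 32·$350.00 + $294.54 = $11,494.54.
Total interest = total paid − principal = $11,494.54 − $8,886.61 = $2,607.93.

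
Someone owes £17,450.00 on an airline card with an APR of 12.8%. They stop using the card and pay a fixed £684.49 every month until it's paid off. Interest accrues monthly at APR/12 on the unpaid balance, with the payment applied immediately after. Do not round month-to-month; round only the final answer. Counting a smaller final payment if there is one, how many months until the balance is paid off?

30 payments

Monthly rate r = 12.8%/12 = 1.06667% = 0.0106667.
Recurrence: B ← B·(1+r) − £684.49.
Month 1: interest £186.13; balance after payment £16,951.64.
Month 2: interest £180.82; balance after payment £16,447.97.
Closed form: n = −ln(1 − rB₀/P)/ln(1+r) = −ln(0.72807)/ln(1.01067) ≈ 29.911, so the balance reaches zero during payment 30.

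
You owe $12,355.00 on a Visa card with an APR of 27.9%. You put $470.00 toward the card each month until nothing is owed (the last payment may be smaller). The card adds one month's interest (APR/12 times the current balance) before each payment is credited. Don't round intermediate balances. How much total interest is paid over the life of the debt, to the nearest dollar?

Monthly rate r = 27.9%/12 = 2.325% = 0.02325.
Payoff takes n = ⌈−ln(1 − rB₀/P)/ln(1+r)⌉ = ⌈41.100⌉ = 42 payments; the last is $47.46.
Total paid = 41·$470.00 + $47.46 = $19,317.46.
Total interest = total paid − principal = $19,317.46 − $12,355.00 = $6,962.46.

$6,962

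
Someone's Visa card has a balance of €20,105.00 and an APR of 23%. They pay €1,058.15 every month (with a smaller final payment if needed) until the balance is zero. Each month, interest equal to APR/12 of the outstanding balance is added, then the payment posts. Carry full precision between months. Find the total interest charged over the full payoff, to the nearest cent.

Monthly rate r = 23%/12 = 1.91667% = 0.0191667.
Payoff takes n = ⌈−ln(1 − rB₀/P)/ln(1+r)⌉ = ⌈23.851⌉ = 24 payments; the last is €902.02.
Total paid = 23·€1,058.15 + €902.02 = €25,239.47.
Total interest = total paid − principal = €25,239.47 − €20,105.00 = €5,134.47.

€5,134.47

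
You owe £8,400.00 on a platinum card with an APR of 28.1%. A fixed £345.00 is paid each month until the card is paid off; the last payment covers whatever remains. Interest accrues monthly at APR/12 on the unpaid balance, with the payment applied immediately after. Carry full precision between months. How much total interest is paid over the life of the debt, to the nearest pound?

£4,185

Monthly rate r = 28.1%/12 = 2.34167% = 0.0234167.
Payoff takes n = ⌈−ln(1 − rB₀/P)/ln(1+r)⌉ = ⌈36.476⌉ = 37 payments; the last is £165.34.
Total paid = 36·£345.00 + £165.34 = £12,585.34.
Total interest = total paid − principal = £12,585.34 − £8,400.00 = £4,185.34.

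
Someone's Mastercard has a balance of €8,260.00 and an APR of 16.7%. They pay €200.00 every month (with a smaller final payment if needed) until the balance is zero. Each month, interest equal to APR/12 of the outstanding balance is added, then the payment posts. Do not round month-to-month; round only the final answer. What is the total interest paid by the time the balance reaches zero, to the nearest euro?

Monthly rate r = 16.7%/12 = 1.39167% = 0.0139167.
Payoff takes n = ⌈−ln(1 − rB₀/P)/ln(1+r)⌉ = ⌈61.871⌉ = 62 payments; the last is €174.30.
Total paid = 61·€200.00 + €174.30 = €12,374.30.
Total interest = total paid − principal = €12,374.30 − €8,260.00 = €4,114.30.

€4,114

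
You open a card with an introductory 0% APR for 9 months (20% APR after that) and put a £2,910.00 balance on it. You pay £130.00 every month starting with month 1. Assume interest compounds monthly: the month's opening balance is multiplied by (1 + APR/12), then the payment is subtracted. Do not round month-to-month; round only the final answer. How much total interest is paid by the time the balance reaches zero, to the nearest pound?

Promo months 1–9 at r₀ = 0%/12 = 0; months 10+ at r₁ = 20%/12 = 0.0166667.
After month 9 (no interest yet): B = £2,910.00 − 9·£130.00 = £1,740.00.
Then at r₁ with £130.00/mo: n₂ = −ln(1 − r₁·B/P)/ln(1+r₁) ≈ 15.27 → 16 more payments.
Total paid = 24·£130.00 + £35.40 = £3,155.40; interest = £3,155.40 − £2,910.00 = £245.40.

£245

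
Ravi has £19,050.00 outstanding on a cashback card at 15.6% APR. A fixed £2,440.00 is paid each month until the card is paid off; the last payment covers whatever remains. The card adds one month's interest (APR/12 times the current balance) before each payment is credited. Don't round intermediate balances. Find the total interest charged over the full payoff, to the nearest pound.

Monthly rate r = 15.6%/12 = 1.3% = 0.013.
Payoff takes n = ⌈−ln(1 − rB₀/P)/ln(1+r)⌉ = ⌈8.286⌉ = 9 payments; the last is £701.09.
Total paid = 8·£2,440.00 + £701.09 = £20,221.09.
Total interest = total paid − principal = £20,221.09 − £19,050.00 = £1,171.09.

£1,171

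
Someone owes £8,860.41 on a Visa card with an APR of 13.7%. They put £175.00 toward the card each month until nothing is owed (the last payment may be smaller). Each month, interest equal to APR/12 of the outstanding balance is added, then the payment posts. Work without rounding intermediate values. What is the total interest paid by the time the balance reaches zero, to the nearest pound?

£4,441

Monthly rate r = 13.7%/12 = 1.14167% = 0.0114167.
Payoff takes n = ⌈−ln(1 − rB₀/P)/ln(1+r)⌉ = ⌈76.007⌉ = 77 payments; the last is £1.31.
Total paid = 76·£175.00 + £1.31 = £13,301.31.
Total interest = total paid − principal = £13,301.31 − £8,860.41 = £4,440.90.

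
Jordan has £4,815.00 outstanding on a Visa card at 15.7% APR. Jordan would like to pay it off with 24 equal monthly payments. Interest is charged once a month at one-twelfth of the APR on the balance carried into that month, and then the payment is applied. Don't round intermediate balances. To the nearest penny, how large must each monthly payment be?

£235.07

Monthly rate r = 15.7%/12 = 1.30833% = 0.0130833.
Level-payment amortization: P = B₀·r / (1 − (1+r)^(−n)) = 4815.00·0.0130833 / (1 − 1.01308^(−24)).
Denominator 1 − (1+r)^(−24) = 0.26799187.
P = 62.9962 / 0.26799187 ≈ 235.07.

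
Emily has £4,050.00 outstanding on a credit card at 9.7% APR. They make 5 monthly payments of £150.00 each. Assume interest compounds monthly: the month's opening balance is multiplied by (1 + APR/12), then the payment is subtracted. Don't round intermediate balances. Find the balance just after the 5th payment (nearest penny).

Monthly rate r = 9.7%/12 = 0.808333% = 0.00808333.
Each month: B ← B·(1+r) − £150.00.
Month 1: interest £32.74; balance after payment £3,932.74.
Month 2: interest £31.79; balance after payment £3,814.53.
Month 3: interest £30.83; balance after payment £3,695.36.
Month 4: interest £29.87; balance after payment £3,575.23.
Month 5: interest £28.90; balance after payment £3,454.13.

£3,454.13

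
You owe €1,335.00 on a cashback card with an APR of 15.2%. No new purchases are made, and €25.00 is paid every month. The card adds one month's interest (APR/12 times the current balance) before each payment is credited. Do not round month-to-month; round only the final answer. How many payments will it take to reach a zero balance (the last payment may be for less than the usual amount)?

Monthly rate r = 15.2%/12 = 1.26667% = 0.0126667.
Recurrence: B ← B·(1+r) − €25.00.
Month 1: interest €16.91; balance after payment €1,326.91.
Month 2: interest €16.81; balance after payment €1,318.72.
Closed form: n = −ln(1 − rB₀/P)/ln(1+r) = −ln(0.3236)/ln(1.01267) ≈ 89.635, so the balance reaches zero during payment 90.

90 payments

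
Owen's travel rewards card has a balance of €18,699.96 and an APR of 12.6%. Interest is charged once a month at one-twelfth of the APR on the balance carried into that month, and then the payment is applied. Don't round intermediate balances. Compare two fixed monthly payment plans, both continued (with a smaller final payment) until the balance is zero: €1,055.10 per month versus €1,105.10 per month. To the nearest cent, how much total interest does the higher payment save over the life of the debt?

€103.18

Monthly rate r = 12.6%/12 = 1.05% = 0.0105.
At €1,055.10/mo: n = ⌈−ln(1 − rB₀/P)/ln(1+r)⌉ = 20 payments (last €753.93); total interest = total paid − €18,699.96 = €2,100.87.
At €1,105.10/mo: 19 payments (last €805.85); total interest €1,997.69.
Interest saved = €2,100.87 − €1,997.69 = €103.18.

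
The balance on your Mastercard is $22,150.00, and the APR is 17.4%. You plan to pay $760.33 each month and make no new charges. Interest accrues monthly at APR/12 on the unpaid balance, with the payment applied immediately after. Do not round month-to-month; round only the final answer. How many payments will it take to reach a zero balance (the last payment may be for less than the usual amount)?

Monthly rate r = 17.4%/12 = 1.45% = 0.0145.
Recurrence: B ← B·(1+r) − $760.33.
Month 1: interest $321.17; balance after payment $21,710.84.
Month 2: interest $314.81; balance after payment $21,265.32.
Closed form: n = −ln(1 − rB₀/P)/ln(1+r) = −ln(0.57758)/ln(1.0145) ≈ 38.129, so the balance reaches zero during payment 39.

39 payments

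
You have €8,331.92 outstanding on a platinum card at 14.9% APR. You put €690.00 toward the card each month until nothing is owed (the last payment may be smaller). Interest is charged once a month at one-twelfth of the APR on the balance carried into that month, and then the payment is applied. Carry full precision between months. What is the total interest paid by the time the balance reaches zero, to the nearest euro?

€752

Monthly rate r = 14.9%/12 = 1.24167% = 0.0124167.
Payoff takes n = ⌈−ln(1 − rB₀/P)/ln(1+r)⌉ = ⌈13.164⌉ = 14 payments; the last is €113.47.
Total paid = 13·€690.00 + €113.47 = €9,083.47.
Total interest = total paid − principal = €9,083.47 − €8,331.92 = €751.55.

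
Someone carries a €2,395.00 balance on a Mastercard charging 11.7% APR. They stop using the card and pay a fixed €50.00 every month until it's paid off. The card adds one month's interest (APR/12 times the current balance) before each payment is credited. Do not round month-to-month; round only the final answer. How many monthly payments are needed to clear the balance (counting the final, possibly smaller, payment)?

65 payments

Monthly rate r = 11.7%/12 = 0.975% = 0.00975.
Recurrence: B ← B·(1+r) − €50.00.
Month 1: interest €23.35; balance after payment €2,368.35.
Month 2: interest €23.09; balance after payment €2,341.44.
Closed form: n = −ln(1 − rB₀/P)/ln(1+r) = −ln(0.53297)/ln(1.00975) ≈ 64.856, so the balance reaches zero during payment 65.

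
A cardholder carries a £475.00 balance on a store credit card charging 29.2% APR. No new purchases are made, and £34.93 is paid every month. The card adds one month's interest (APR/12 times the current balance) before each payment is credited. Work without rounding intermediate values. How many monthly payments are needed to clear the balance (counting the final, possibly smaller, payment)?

17 payments

Monthly rate r = 29.2%/12 = 2.43333% = 0.0243333.
Recurrence: B ← B·(1+r) − £34.93.
Month 1: interest £11.56; balance after payment £451.63.
Month 2: interest £10.99; balance after payment £427.69.
Closed form: n = −ln(1 − rB₀/P)/ln(1+r) = −ln(0.6691)/ln(1.02433) ≈ 16.713, so the balance reaches zero during payment 17.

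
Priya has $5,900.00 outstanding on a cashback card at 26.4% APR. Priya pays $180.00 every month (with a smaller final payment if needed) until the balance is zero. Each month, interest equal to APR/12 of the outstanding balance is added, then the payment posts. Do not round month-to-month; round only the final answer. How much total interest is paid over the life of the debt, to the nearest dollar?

Monthly rate r = 26.4%/12 = 2.2% = 0.022.
Payoff takes n = ⌈−ln(1 − rB₀/P)/ln(1+r)⌉ = ⌈58.679⌉ = 59 payments; the last is $122.64.
Total paid = 58·$180.00 + $122.64 = $10,562.64.
Total interest = total paid − principal = $10,562.64 − $5,900.00 = $4,662.64.

$4,663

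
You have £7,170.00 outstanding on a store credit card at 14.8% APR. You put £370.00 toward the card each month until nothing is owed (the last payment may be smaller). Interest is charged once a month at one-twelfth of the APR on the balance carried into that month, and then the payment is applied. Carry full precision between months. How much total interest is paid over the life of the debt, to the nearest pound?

£1,075

Monthly rate r = 14.8%/12 = 1.23333% = 0.0123333.
Payoff takes n = ⌈−ln(1 − rB₀/P)/ln(1+r)⌉ = ⌈22.281⌉ = 23 payments; the last is £104.54.
Total paid = 22·£370.00 + £104.54 = £8,244.54.
Total interest = total paid − principal = £8,244.54 − £7,170.00 = £1,074.54.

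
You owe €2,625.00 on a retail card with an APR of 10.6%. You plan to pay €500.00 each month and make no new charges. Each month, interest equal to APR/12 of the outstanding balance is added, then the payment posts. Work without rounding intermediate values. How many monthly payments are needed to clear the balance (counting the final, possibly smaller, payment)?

Monthly rate r = 10.6%/12 = 0.883333% = 0.00883333.
Recurrence: B ← B·(1+r) − €500.00.
Month 1: interest €23.19; balance after payment €2,148.19.
Month 2: interest €18.98; balance after payment €1,667.16.
Month 3: interest €14.73; balance after payment €1,181.89.
Month 4: interest €10.44; balance after payment €692.33.
Month 5: interest €6.12; balance after payment €198.45.
Month 6: interest €1.75; balance after payment €0.00.

6 payments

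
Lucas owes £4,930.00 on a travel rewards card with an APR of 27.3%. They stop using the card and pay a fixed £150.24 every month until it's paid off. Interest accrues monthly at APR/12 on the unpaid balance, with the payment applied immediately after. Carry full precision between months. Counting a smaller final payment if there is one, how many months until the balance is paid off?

62 months

Monthly rate r = 27.3%/12 = 2.275% = 0.02275.
Recurrence: B ← B·(1+r) − £150.24.
Month 1: interest £112.16; balance after payment £4,891.92.
Month 2: interest £111.29; balance after payment £4,852.97.
Closed form: n = −ln(1 − rB₀/P)/ln(1+r) = −ln(0.25348)/ln(1.02275) ≈ 61.012, so the balance reaches zero during payment 62.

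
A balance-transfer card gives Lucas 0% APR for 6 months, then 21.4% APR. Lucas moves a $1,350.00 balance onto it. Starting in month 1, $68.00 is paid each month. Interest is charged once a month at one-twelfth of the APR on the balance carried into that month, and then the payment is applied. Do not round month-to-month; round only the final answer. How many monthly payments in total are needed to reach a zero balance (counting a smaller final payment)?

Promo months 1–6 at r₀ = 0%/12 = 0; months 7+ at r₁ = 21.4%/12 = 0.0178333.
After month 6 (no interest yet): B = $1,350.00 − 6·$68.00 = $942.00.
Then at r₁ with $68.00/mo: n₂ = −ln(1 − r₁·B/P)/ln(1+r₁) ≈ 16.05 → 17 more payments.

23 payments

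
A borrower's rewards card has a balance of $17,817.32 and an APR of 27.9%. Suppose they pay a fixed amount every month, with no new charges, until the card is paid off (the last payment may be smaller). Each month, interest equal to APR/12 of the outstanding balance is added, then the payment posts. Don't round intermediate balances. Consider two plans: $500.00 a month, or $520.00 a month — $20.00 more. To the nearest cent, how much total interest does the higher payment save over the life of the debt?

$2,321.45

Monthly rate r = 27.9%/12 = 2.325% = 0.02325.
At $500.00/mo: n = ⌈−ln(1 − rB₀/P)/ln(1+r)⌉ = 77 payments (last $358.63); total interest = total paid − $17,817.32 = $20,541.31.
At $520.00/mo: 70 payments (last $157.18); total interest $18,219.86.
Interest saved = $20,541.31 − $18,219.86 = $2,321.45.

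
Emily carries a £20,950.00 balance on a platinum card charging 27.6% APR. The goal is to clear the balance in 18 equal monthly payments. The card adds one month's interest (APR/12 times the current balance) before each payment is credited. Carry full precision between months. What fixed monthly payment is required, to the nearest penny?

Monthly rate r = 27.6%/12 = 2.3% = 0.023.
Level-payment amortization: P = B₀·r / (1 − (1+r)^(−n)) = 20950.00·0.023 / (1 − 1.023^(−18)).
Denominator 1 − (1+r)^(−18) = 0.335892182.
P = 481.85 / 0.335892182 ≈ 1434.54.

£1,434.54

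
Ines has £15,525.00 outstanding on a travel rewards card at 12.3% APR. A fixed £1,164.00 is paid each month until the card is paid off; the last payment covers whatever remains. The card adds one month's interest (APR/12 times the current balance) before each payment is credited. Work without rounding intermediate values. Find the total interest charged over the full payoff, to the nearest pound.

Monthly rate r = 12.3%/12 = 1.025% = 0.01025.
Payoff takes n = ⌈−ln(1 − rB₀/P)/ln(1+r)⌉ = ⌈14.415⌉ = 15 payments; the last is £484.93.
Total paid = 14·£1,164.00 + £484.93 = £16,780.93.
Total interest = total paid − principal = £16,780.93 − £15,525.00 = £1,255.93.

£1,256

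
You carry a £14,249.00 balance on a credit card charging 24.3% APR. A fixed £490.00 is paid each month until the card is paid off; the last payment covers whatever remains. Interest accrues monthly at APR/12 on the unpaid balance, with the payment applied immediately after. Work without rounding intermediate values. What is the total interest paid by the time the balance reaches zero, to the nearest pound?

Monthly rate r = 24.3%/12 = 2.025% = 0.02025.
Payoff takes n = ⌈−ln(1 − rB₀/P)/ln(1+r)⌉ = ⌈44.336⌉ = 45 payments; the last is £165.52.
Total paid = 44·£490.00 + £165.52 = £21,725.52.
Total interest = total paid − principal = £21,725.52 − £14,249.00 = £7,476.52.

£7,477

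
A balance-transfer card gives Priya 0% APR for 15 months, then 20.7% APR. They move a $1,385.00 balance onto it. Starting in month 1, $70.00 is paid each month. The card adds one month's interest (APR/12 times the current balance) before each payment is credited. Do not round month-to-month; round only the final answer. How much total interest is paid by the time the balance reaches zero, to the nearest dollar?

Promo months 1–15 at r₀ = 0%/12 = 0; months 16+ at r₁ = 20.7%/12 = 0.01725.
After month 15 (no interest yet): B = $1,385.00 − 15·$70.00 = $335.00.
Then at r₁ with $70.00/mo: n₂ = −ln(1 − r₁·B/P)/ln(1+r₁) ≈ 5.04 → 6 more payments.
Total paid = 20·$70.00 + $2.67 = $1,402.67; interest = $1,402.67 − $1,385.00 = $17.67.

$18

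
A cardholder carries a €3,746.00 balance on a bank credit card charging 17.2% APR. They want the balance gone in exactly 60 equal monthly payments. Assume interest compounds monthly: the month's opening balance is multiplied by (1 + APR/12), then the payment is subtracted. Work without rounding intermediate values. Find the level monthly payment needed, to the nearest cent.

Monthly rate r = 17.2%/12 = 1.43333% = 0.0143333.
Level-payment amortization: P = B₀·r / (1 − (1+r)^(−n)) = 3746.00·0.0143333 / (1 − 1.01433^(−60)).
Denominator 1 − (1+r)^(−60) = 0.574246583.
P = 53.6927 / 0.574246583 ≈ 93.50.

€93.50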